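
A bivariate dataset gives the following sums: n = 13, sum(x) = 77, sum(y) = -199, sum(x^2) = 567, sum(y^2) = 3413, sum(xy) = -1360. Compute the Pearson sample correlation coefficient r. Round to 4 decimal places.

-0.8989

S_xy = nΣxy − ΣxΣy = 13·(-1360) − 77·(-199) = -17680 − (-15323) = -2357
S_xx = nΣx² − (Σx)² = 13·567 − 77² = 7371 − 5929 = 1442
S_yy = nΣy² − (Σy)² = 13·3413 − (-199)² = 44369 − 39601 = 4768
r = S_xy / √(S_xx·S_yy) = -2357 / √(1442·4768) = -2357 / √6875456 = -2357 / 2622.1091 = -0.8989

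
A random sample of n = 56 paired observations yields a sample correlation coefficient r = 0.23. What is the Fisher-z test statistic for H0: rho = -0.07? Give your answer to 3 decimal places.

Fisher z: atanh(0.23) = 0.234189, atanh(-0.07) = -0.070115
z = (z_r − z_0)·√(n−3) = (0.234189 − (-0.070115))·√53 = 0.304304 · 7.280110 = 2.215

2.215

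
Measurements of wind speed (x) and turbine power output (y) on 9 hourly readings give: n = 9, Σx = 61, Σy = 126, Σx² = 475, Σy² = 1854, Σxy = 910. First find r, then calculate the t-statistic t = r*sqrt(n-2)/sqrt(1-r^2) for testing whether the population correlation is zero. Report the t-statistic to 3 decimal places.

3.022

S_xy = nΣxy − ΣxΣy = 9·910 − 61·126 = 8190 − 7686 = 504
S_xx = nΣx² − (Σx)² = 9·475 − 61² = 4275 − 3721 = 554
S_yy = nΣy² − (Σy)² = 9·1854 − 126² = 16686 − 15876 = 810
r = S_xy / √(S_xx·S_yy) = 504 / √(554·810) = 504 / √448740 = 504 / 669.8806 = 0.7524
t = r·√(n−2)/√(1−r²) = 0.7524·√7 / √(1−0.566106) = 1.990663 / 0.658706 = 3.022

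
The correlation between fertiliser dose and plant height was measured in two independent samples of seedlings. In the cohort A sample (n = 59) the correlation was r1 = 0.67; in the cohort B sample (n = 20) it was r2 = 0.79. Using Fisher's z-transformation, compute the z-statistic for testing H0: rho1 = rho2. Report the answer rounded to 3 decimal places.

-0.941

Fisher z-transforms: z1 = atanh(0.67) = 0.810743, z2 = atanh(0.79) = 1.071432; difference d = -0.260689
Var(d) = 1/56 + 1/17 = 0.0178571 + 0.0588235 = 0.0766806
z = d/√Var(d) = -0.260689 / √0.0766806 = -0.260689 / 0.276913 = -0.941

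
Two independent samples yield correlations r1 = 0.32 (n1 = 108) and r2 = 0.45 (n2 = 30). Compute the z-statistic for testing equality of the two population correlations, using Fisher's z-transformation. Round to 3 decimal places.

z1 = atanh(0.32) = 0.331647,  z2 = atanh(0.45) = 0.484700
SE = √(1/(n1−3) + 1/(n2−3)) = √(1/105 + 1/27) = √(0.0095238 + 0.0370370) = √0.0465608 = 0.215780
z = (z1 − z2)/SE = (0.331647 − 0.484700) / 0.215780 = -0.153053 / 0.215780 = -0.709

-0.709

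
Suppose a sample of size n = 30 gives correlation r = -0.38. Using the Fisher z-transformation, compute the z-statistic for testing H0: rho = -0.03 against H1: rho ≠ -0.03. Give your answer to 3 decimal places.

Fisher z: atanh(-0.38) = -0.400060, atanh(-0.03) = -0.030009
z = (z_r − z_0)·√(n−3) = (-0.400060 − (-0.030009))·√27 = -0.370051 · 5.196152 = -1.923

-1.923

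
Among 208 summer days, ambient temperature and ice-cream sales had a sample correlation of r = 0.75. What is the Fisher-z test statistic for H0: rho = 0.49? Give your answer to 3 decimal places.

6.255

Fisher z: atanh(0.75) = 0.972955, atanh(0.49) = 0.536060
z = (z_r − z_0)·√(n−3) = (0.972955 − 0.536060)·√205 = 0.436895 · 14.317821 = 6.255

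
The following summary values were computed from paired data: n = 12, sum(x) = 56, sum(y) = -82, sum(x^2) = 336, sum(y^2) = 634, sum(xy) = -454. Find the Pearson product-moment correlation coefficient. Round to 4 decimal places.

S_xy = nΣxy − ΣxΣy = 12·(-454) − 56·(-82) = -5448 − (-4592) = -856
S_xx = nΣx² − (Σx)² = 12·336 − 56² = 4032 − 3136 = 896
S_yy = nΣy² − (Σy)² = 12·634 − (-82)² = 7608 − 6724 = 884
r = S_xy / √(S_xx·S_yy) = -856 / √(896·884) = -856 / √792064 = -856 / 889.9798 = -0.9618

-0.9618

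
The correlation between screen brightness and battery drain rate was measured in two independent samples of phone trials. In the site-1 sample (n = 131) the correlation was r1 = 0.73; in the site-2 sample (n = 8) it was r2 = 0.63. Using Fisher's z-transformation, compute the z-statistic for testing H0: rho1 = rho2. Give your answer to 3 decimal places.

Fisher z-transforms: z1 = atanh(0.73) = 0.928727, z2 = atanh(0.63) = 0.741416; difference d = 0.187311
Var(d) = 1/128 + 1/5 = 0.0078125 + 0.2000000 = 0.2078125
z = d/√Var(d) = 0.187311 / √0.2078125 = 0.187311 / 0.455865 = 0.411

0.411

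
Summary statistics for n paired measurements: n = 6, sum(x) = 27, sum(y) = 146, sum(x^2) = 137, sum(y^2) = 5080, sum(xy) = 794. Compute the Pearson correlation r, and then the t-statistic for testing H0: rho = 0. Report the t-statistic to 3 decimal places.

3.912

S_xy = nΣxy − ΣxΣy = 6·794 − 27·146 = 4764 − 3942 = 822
S_xx = nΣx² − (Σx)² = 6·137 − 27² = 822 − 729 = 93
S_yy = nΣy² − (Σy)² = 6·5080 − 146² = 30480 − 21316 = 9164
r = S_xy / √(S_xx·S_yy) = 822 / √(93·9164) = 822 / √852252 = 822 / 923.1750 = 0.8904
t = r·√(n−2)/√(1−r²) = 0.8904·√4 / √(1−0.792812) = 1.780800 / 0.455179 = 3.912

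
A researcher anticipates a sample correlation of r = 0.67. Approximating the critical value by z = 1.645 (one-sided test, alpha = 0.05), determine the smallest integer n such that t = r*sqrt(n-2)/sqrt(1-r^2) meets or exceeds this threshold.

6

r√(n−2)/√(1−r²) ≥ 1.645  ⇔  n−2 ≥ (1.645)²·(1−r²)/r²
(1−r²)/r² = (1−0.4489)/0.4489 = 1.2277
n ≥ 2 + 2.706025·1.2277 = 2 + 3.3222 = 5.3222
⌈5.3222⌉ = 6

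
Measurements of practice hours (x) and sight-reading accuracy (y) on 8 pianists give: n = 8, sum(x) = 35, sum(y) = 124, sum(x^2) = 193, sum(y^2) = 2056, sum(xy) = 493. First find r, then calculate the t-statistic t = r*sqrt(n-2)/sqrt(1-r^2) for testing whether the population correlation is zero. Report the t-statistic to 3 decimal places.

-2.254

S_xy = nΣxy − ΣxΣy = 8·493 − 35·124 = 3944 − 4340 = -396
S_xx = nΣx² − (Σx)² = 8·193 − 35² = 1544 − 1225 = 319
S_yy = nΣy² − (Σy)² = 8·2056 − 124² = 16448 − 15376 = 1072
r = S_xy / √(S_xx·S_yy) = -396 / √(319·1072) = -396 / √341968 = -396 / 584.7803 = -0.6772
t = r·√(n−2)/√(1−r²) = -0.6772·√6 / √(1−0.458600) = -1.658794 / 0.735799 = -2.254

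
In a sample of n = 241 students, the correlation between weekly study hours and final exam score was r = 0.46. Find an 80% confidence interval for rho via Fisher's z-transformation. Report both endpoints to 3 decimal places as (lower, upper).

Fisher z: z_r = atanh(r) = ½·ln((1+0.46)/(1−0.46)) = 0.497311
SE(z) = 1/√(n−3) = 1/√238 = 0.064820
80% ⇒ z* = 1.282; margin = 1.282·0.064820 = 0.083099
CI on z-scale: (0.414212, 0.580410)
Back-transform: tanh(0.414212) = 0.392043, tanh(0.580410) = 0.522963

(0.392, 0.523)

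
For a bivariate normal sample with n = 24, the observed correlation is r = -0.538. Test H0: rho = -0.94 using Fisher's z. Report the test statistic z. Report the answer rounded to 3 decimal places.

5.209

Fisher z: atanh(-0.538) = -0.601337, atanh(-0.94) = -1.738049
z = (z_r − z_0)·√(n−3) = (-0.601337 − (-1.738049))·√21 = 1.136712 · 4.582576 = 5.209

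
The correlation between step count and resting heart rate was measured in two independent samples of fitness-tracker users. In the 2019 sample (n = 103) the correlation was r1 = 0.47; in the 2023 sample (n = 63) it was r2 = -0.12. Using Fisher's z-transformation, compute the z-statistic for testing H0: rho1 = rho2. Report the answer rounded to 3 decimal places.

z1 = atanh(0.47) = 0.510070,  z2 = atanh(-0.12) = -0.120581
SE = √(1/(n1−3) + 1/(n2−3)) = √(1/100 + 1/60) = √(0.0100000 + 0.0166667) = √0.0266667 = 0.163299
z = (z1 − z2)/SE = (0.510070 − (-0.120581)) / 0.163299 = 0.630651 / 0.163299 = 3.862

3.862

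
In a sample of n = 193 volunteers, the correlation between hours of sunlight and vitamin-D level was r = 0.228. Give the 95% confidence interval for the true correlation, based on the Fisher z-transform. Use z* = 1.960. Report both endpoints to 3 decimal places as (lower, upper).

(0.090, 0.358)

z_r = atanh(0.228) = 0.232079;  SE = 1/√(n−3) = 1/√190 = 0.072548
z-limits: 0.232079 ± 1.960·0.072548 = 0.232079 ± 0.142194 = [0.089885, 0.374273]
ρ-limits: (tanh 0.089885, tanh 0.374273) = (0.090, 0.358)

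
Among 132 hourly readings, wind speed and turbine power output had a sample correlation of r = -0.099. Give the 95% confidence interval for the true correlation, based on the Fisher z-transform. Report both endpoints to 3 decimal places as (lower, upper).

(-0.265, 0.073)

Fisher z: z_r = atanh(r) = ½·ln((1+(-0.099))/(1−(-0.099))) = -0.099325
SE(z) = 1/√(n−3) = 1/√129 = 0.088045
95% ⇒ z* = 1.960; margin = 1.960·0.088045 = 0.172568
CI on z-scale: (-0.271893, 0.073243)
Back-transform: tanh(-0.271893) = -0.265385, tanh(0.073243) = 0.073112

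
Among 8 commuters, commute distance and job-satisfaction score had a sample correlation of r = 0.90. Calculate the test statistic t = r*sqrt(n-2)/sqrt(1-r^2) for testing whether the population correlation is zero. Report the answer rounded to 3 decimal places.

t = r·√(n−2) / √(1−r²) with r = 0.90, n = 8
  = 0.90·√6 / √(1 − 0.8100)
  = 0.90·2.449490 / 0.435890
  = 2.204541 / 0.435890 = 5.058

5.058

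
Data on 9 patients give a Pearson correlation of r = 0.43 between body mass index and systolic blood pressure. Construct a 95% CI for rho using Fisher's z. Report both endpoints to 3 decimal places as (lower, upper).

(-0.328, 0.851)

Fisher z: z_r = atanh(r) = ½·ln((1+0.43)/(1−0.43)) = 0.459897
SE(z) = 1/√(n−3) = 1/√6 = 0.408248
95% ⇒ z* = 1.960; margin = 1.960·0.408248 = 0.800166
CI on z-scale: (-0.340269, 1.260063)
Back-transform: tanh(-0.340269) = -0.327718, tanh(1.260063) = 0.851081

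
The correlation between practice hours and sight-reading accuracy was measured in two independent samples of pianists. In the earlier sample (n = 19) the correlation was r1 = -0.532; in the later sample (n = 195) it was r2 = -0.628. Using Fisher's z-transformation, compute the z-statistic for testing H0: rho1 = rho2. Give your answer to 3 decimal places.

z1 = atanh(-0.532) = -0.592931,  z2 = atanh(-0.628) = -0.738107
SE = √(1/(n1−3) + 1/(n2−3)) = √(1/16 + 1/192) = √(0.0625000 + 0.0052083) = √0.0677083 = 0.260208
z = (z1 − z2)/SE = (-0.592931 − (-0.738107)) / 0.260208 = 0.145176 / 0.260208 = 0.558

0.558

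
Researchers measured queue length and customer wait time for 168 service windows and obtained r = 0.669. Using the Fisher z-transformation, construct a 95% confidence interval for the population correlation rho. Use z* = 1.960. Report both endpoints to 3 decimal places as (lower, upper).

z_r = atanh(0.669) = 0.808931;  SE = 1/√(n−3) = 1/√165 = 0.077850
z-limits: 0.808931 ± 1.960·0.077850 = 0.808931 ± 0.152586 = [0.656345, 0.961517]
ρ-limits: (tanh 0.656345, tanh 0.961517) = (0.576, 0.745)

(0.576, 0.745)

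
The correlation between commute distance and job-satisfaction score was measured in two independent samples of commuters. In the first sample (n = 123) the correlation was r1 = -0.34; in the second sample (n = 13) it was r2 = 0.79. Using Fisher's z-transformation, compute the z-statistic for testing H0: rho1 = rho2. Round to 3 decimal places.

z1 = atanh(-0.34) = -0.354093,  z2 = atanh(0.79) = 1.071432
SE = √(1/(n1−3) + 1/(n2−3)) = √(1/120 + 1/10) = √(0.0083333 + 0.1000000) = √0.1083333 = 0.329140
z = (z1 − z2)/SE = (-0.354093 − 1.071432) / 0.329140 = -1.425525 / 0.329140 = -4.331

-4.331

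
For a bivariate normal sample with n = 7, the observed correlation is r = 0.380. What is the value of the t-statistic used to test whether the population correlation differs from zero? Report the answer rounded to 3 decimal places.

t = r·√(n−2) / √(1−r²) with r = 0.380, n = 7
  = 0.380·√5 / √(1 − 0.144400)
  = 0.380·2.236068 / 0.924986
  = 0.849706 / 0.924986 = 0.919

0.919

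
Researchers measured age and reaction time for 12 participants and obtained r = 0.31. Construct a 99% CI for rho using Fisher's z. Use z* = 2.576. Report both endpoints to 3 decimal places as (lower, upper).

(-0.492, 0.827)

z_r = atanh(0.31) = 0.320545;  SE = 1/√(n−3) = 1/√9 = 0.333333
z-limits: 0.320545 ± 2.576·0.333333 = 0.320545 ± 0.858666 = [-0.538121, 1.179211]
ρ-limits: (tanh -0.538121, tanh 1.179211) = (-0.492, 0.827)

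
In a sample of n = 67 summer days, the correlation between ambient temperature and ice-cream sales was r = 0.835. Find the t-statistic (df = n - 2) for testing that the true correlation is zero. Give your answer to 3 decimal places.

12.234

1 − r² = 1 − 0.697225 = 0.302775;  √(1−r²) = 0.550250
√(n−2) = √65 = 8.062258
t = r·√(n−2)/√(1−r²) = 0.835 · 8.062258 / 0.550250 = 12.234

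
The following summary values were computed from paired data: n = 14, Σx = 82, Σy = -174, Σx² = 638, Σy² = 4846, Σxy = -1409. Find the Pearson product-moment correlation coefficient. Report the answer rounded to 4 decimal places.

-0.5993

S_xy = nΣxy − ΣxΣy = 14·(-1409) − 82·(-174) = -19726 − (-14268) = -5458
S_xx = nΣx² − (Σx)² = 14·638 − 82² = 8932 − 6724 = 2208
S_yy = nΣy² − (Σy)² = 14·4846 − (-174)² = 67844 − 30276 = 37568
r = S_xy / √(S_xx·S_yy) = -5458 / √(2208·37568) = -5458 / √82950144 = -5458 / 9107.6970 = -0.5993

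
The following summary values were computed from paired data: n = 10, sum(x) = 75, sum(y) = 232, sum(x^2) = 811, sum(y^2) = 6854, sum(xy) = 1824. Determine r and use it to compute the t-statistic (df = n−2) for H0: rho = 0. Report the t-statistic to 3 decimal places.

S_xy = nΣxy − ΣxΣy = 10·1824 − 75·232 = 18240 − 17400 = 840
S_xx = nΣx² − (Σx)² = 10·811 − 75² = 8110 − 5625 = 2485
S_yy = nΣy² − (Σy)² = 10·6854 − 232² = 68540 − 53824 = 14716
r = S_xy / √(S_xx·S_yy) = 840 / √(2485·14716) = 840 / √36569260 = 840 / 6047.2523 = 0.1389
t = r·√(n−2)/√(1−r²) = 0.1389·√8 / √(1−0.019293) = 0.392869 / 0.990307 = 0.397

0.397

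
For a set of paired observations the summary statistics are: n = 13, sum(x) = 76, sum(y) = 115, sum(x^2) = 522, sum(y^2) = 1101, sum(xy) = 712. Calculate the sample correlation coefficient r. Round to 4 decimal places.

0.4922

Numerator: nΣxy − (Σx)(Σy) = 13·712 − (76)(115) = 516
Denominator: √[(nΣx²−(Σx)²)(nΣy²−(Σy)²)]
  nΣx²−(Σx)² = 13·522 − 5776 = 1010;  nΣy²−(Σy)² = 13·1101 − 13225 = 1088
  √(1010·1088) = √1098880 = 1048.2748
r = 516 / 1048.2748 = 0.4922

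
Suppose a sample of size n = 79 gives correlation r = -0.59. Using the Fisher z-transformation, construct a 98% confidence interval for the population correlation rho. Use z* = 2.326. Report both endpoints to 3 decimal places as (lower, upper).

(-0.737, -0.389)

Fisher z: z_r = atanh(r) = ½·ln((1+(-0.59))/(1−(-0.59))) = -0.677666
SE(z) = 1/√(n−3) = 1/√76 = 0.114708
98% ⇒ z* = 2.326; margin = 2.326·0.114708 = 0.266811
CI on z-scale: (-0.944477, -0.410855)
Back-transform: tanh(-0.944477) = -0.737272, tanh(-0.410855) = -0.389198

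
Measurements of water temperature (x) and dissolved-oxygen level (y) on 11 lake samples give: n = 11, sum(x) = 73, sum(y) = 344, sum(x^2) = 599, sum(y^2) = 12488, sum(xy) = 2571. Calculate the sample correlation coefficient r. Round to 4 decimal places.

0.6471

S_xy = nΣxy − ΣxΣy = 11·2571 − 73·344 = 28281 − 25112 = 3169
S_xx = nΣx² − (Σx)² = 11·599 − 73² = 6589 − 5329 = 1260
S_yy = nΣy² − (Σy)² = 11·12488 − 344² = 137368 − 118336 = 19032
r = S_xy / √(S_xx·S_yy) = 3169 / √(1260·19032) = 3169 / √23980320 = 3169 / 4896.9705 = 0.6471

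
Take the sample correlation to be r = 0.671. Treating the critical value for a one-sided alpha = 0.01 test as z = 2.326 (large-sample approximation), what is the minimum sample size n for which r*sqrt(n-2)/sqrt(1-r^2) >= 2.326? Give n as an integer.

r√(n−2)/√(1−r²) ≥ 2.326  ⇔  n−2 ≥ (2.326)²·(1−r²)/r²
(1−r²)/r² = (1−0.450241)/0.450241 = 1.2210
n ≥ 2 + 5.410276·1.2210 = 2 + 6.6059 = 8.6059
⌈8.6059⌉ = 9

9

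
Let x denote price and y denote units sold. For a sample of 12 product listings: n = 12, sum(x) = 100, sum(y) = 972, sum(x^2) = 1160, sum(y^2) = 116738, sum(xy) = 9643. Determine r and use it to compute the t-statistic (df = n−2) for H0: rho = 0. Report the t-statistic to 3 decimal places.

S_xy = nΣxy − ΣxΣy = 12·9643 − 100·972 = 115716 − 97200 = 18516
S_xx = nΣx² − (Σx)² = 12·1160 − 100² = 13920 − 10000 = 3920
S_yy = nΣy² − (Σy)² = 12·116738 − 972² = 1400856 − 944784 = 456072
r = S_xy / √(S_xx·S_yy) = 18516 / √(3920·456072) = 18516 / √1787802240 = 18516 / 42282.4105 = 0.4379
t = r·√(n−2)/√(1−r²) = 0.4379·√10 / √(1−0.191756) = 1.384761 / 0.899024 = 1.540

1.540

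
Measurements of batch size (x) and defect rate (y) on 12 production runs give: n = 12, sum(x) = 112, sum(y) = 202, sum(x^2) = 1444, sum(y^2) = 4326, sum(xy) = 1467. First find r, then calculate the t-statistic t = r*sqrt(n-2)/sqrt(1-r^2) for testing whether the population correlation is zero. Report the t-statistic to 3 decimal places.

Numerator: nΣxy − (Σx)(Σy) = 12·1467 − (112)(202) = -5020
Denominator: √[(nΣx²−(Σx)²)(nΣy²−(Σy)²)]
  nΣx²−(Σx)² = 12·1444 − 12544 = 4784;  nΣy²−(Σy)² = 12·4326 − 40804 = 11108
  √(4784·11108) = √53140672 = 7289.7649
r = -5020 / 7289.7649 = -0.6886
t = r·√(n−2)/√(1−r²) = -0.6886·√10 / √(1−0.474170) = -2.177544 / 0.725141 = -3.003

-3.003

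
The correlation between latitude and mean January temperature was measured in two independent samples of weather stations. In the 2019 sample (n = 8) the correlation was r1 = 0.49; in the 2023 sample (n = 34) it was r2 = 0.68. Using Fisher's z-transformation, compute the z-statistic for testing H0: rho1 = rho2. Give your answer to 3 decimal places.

-0.608

Fisher z-transforms: z1 = atanh(0.49) = 0.536060, z2 = atanh(0.68) = 0.829114; difference d = -0.293054
Var(d) = 1/5 + 1/31 = 0.2000000 + 0.0322581 = 0.2322581
z = d/√Var(d) = -0.293054 / √0.2322581 = -0.293054 / 0.481932 = -0.608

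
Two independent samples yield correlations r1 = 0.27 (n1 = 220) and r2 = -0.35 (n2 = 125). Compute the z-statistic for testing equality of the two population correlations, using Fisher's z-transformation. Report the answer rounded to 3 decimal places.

5.676

Fisher z-transforms: z1 = atanh(0.27) = 0.276864, z2 = atanh(-0.35) = -0.365444; difference d = 0.642308
Var(d) = 1/217 + 1/122 = 0.0046083 + 0.0081967 = 0.0128050
z = d/√Var(d) = 0.642308 / √0.0128050 = 0.642308 / 0.113159 = 5.676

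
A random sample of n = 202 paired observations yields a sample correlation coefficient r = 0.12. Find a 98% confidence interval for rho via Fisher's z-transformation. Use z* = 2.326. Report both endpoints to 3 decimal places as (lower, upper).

(-0.044, 0.278)

z_r = atanh(0.12) = 0.120581;  SE = 1/√(n−3) = 1/√199 = 0.070888
z-limits: 0.120581 ± 2.326·0.070888 = 0.120581 ± 0.164885 = [-0.044304, 0.285466]
ρ-limits: (tanh -0.044304, tanh 0.285466) = (-0.044, 0.278)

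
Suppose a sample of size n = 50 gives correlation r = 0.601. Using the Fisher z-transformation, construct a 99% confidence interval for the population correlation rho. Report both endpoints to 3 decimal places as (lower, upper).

(0.309, 0.790)

z_r = atanh(0.601) = 0.694711;  SE = 1/√(n−3) = 1/√47 = 0.145865
z-limits: 0.694711 ± 2.576·0.145865 = 0.694711 ± 0.375748 = [0.318963, 1.070459]
ρ-limits: (tanh 0.318963, tanh 1.070459) = (0.309, 0.790)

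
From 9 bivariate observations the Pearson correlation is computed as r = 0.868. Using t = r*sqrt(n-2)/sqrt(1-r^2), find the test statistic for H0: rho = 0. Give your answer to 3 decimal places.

t = r·√(n−2) / √(1−r²) with r = 0.868, n = 9
  = 0.868·√7 / √(1 − 0.753424)
  = 0.868·2.645751 / 0.496564
  = 2.296512 / 0.496564 = 4.625

4.625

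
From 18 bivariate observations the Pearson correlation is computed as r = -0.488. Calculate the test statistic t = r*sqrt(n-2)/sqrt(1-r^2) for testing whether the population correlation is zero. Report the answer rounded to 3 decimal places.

-2.236

t = r·√(n−2) / √(1−r²) with r = -0.488, n = 18
  = -0.488·√16 / √(1 − 0.238144)
  = -0.488·4.000000 / 0.872844
  = -1.952000 / 0.872844 = -2.236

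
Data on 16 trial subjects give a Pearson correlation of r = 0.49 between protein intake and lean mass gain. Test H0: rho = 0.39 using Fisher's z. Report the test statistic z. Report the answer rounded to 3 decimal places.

0.448

z_r = atanh(0.49) = 0.536060,  z_0 = atanh(0.39) = 0.411800
SE = 1/√(n−3) = 1/√13 = 0.277350
z = (z_r − z_0)/SE = (0.536060 − 0.411800) / 0.277350 = 0.124260 / 0.277350 = 0.448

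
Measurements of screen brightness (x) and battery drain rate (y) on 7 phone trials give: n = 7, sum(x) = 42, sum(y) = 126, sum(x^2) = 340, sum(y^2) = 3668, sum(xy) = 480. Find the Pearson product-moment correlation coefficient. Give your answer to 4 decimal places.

-0.7863

Numerator: nΣxy − (Σx)(Σy) = 7·480 − (42)(126) = -1932
Denominator: √[(nΣx²−(Σx)²)(nΣy²−(Σy)²)]
  nΣx²−(Σx)² = 7·340 − 1764 = 616;  nΣy²−(Σy)² = 7·3668 − 15876 = 9800
  √(616·9800) = √6036800 = 2456.9900
r = -1932 / 2456.9900 = -0.7863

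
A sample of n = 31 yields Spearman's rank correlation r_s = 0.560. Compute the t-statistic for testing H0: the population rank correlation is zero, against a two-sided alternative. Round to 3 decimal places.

t = r_s·√(n−2) / √(1−r_s²) with r_s = 0.560, n = 31
  = 0.560·√29 / √(1 − 0.313600)
  = 0.560·5.385165 / 0.828493
  = 3.015692 / 0.828493 = 3.640

3.640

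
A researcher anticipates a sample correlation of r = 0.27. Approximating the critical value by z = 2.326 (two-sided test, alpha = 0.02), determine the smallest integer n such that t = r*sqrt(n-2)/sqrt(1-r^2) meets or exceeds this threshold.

71

Need r·√(n−2)/√(1−r²) ≥ 2.326
√(n−2) ≥ 2.326·√(1−0.0729) / 0.27 = 2.326·0.962860 / 0.27 = 8.2949
n−2 ≥ 68.8054  ⇒  n ≥ 70.8054
Smallest integer n = 71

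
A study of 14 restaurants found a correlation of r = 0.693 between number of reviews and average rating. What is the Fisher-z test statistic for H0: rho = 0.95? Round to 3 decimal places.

-3.244

z_r = atanh(0.693) = 0.853705,  z_0 = atanh(0.95) = 1.831781
SE = 1/√(n−3) = 1/√11 = 0.301511
z = (z_r − z_0)/SE = (0.853705 − 1.831781) / 0.301511 = -0.978076 / 0.301511 = -3.244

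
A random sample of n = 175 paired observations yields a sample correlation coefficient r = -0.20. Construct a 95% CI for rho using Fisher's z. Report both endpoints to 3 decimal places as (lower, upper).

(-0.338, -0.053)

Fisher z: z_r = atanh(r) = ½·ln((1+(-0.20))/(1−(-0.20))) = -0.202733
SE(z) = 1/√(n−3) = 1/√172 = 0.076249
95% ⇒ z* = 1.960; margin = 1.960·0.076249 = 0.149448
CI on z-scale: (-0.352181, -0.053285)
Back-transform: tanh(-0.352181) = -0.338308, tanh(-0.053285) = -0.053235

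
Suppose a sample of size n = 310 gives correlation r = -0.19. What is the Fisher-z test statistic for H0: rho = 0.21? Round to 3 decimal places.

z_r = atanh(-0.19) = -0.192337,  z_0 = atanh(0.21) = 0.213171
SE = 1/√(n−3) = 1/√307 = 0.057073
z = (z_r − z_0)/SE = (-0.192337 − 0.213171) / 0.057073 = -0.405508 / 0.057073 = -7.105

-7.105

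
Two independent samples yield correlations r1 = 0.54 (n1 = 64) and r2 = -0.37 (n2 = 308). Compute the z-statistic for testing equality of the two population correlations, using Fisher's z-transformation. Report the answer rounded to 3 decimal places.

7.077

z1 = atanh(0.54) = 0.604156,  z2 = atanh(-0.37) = -0.388423
SE = √(1/(n1−3) + 1/(n2−3)) = √(1/61 + 1/305) = √(0.0163934 + 0.0032787) = √0.0196721 = 0.140257
z = (z1 − z2)/SE = (0.604156 − (-0.388423)) / 0.140257 = 0.992579 / 0.140257 = 7.077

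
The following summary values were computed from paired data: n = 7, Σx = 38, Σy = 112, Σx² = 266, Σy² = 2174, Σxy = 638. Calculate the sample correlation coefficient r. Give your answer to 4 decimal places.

0.1986

Numerator: nΣxy − (Σx)(Σy) = 7·638 − (38)(112) = 210
Denominator: √[(nΣx²−(Σx)²)(nΣy²−(Σy)²)]
  nΣx²−(Σx)² = 7·266 − 1444 = 418;  nΣy²−(Σy)² = 7·2174 − 12544 = 2674
  √(418·2674) = √1117732 = 1057.2285
r = 210 / 1057.2285 = 0.1986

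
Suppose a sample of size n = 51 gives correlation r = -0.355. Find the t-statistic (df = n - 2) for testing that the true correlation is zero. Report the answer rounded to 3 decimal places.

1 − r² = 1 − 0.126025 = 0.873975;  √(1−r²) = 0.934866
√(n−2) = √49 = 7.000000
t = r·√(n−2)/√(1−r²) = -0.355 · 7.000000 / 0.934866 = -2.658

-2.658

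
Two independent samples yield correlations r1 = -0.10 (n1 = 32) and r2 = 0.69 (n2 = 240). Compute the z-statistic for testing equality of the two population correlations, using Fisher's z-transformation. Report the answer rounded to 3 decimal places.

-4.820

Fisher z-transforms: z1 = atanh(-0.10) = -0.100335, z2 = atanh(0.69) = 0.847956; difference d = -0.948291
Var(d) = 1/29 + 1/237 = 0.0344828 + 0.0042194 = 0.0387022
z = d/√Var(d) = -0.948291 / √0.0387022 = -0.948291 / 0.196729 = -4.820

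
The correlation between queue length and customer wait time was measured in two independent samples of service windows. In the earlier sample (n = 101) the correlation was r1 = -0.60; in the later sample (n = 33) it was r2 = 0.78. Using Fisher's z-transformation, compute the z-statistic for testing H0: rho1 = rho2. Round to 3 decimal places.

-8.332

z1 = atanh(-0.60) = -0.693147,  z2 = atanh(0.78) = 1.045371
SE = √(1/(n1−3) + 1/(n2−3)) = √(1/98 + 1/30) = √(0.0102041 + 0.0333333) = √0.0435374 = 0.208656
z = (z1 − z2)/SE = (-0.693147 − 1.045371) / 0.208656 = -1.738518 / 0.208656 = -8.332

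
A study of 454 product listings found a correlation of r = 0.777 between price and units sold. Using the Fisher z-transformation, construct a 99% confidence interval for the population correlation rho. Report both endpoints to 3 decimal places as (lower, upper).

(0.724, 0.821)

Fisher z: z_r = atanh(r) = ½·ln((1+0.777)/(1−0.777)) = 1.037755
SE(z) = 1/√(n−3) = 1/√451 = 0.047088
99% ⇒ z* = 2.576; margin = 2.576·0.047088 = 0.121299
CI on z-scale: (0.916456, 1.159054)
Back-transform: tanh(0.916456) = 0.724217, tanh(1.159054) = 0.820731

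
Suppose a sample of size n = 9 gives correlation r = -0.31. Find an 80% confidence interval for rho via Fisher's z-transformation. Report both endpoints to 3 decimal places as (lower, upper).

(-0.688, 0.200)

Fisher z: z_r = atanh(r) = ½·ln((1+(-0.31))/(1−(-0.31))) = -0.320545
SE(z) = 1/√(n−3) = 1/√6 = 0.408248
80% ⇒ z* = 1.282; margin = 1.282·0.408248 = 0.523374
CI on z-scale: (-0.843919, 0.202829)
Back-transform: tanh(-0.843919) = -0.687879, tanh(0.202829) = 0.200093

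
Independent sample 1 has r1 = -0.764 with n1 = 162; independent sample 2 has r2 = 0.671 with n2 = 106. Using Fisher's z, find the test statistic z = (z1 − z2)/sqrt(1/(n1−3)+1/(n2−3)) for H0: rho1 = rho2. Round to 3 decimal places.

Fisher z-transforms: z1 = atanh(-0.764) = -1.005754, z2 = atanh(0.671) = 0.812560; difference d = -1.818314
Var(d) = 1/159 + 1/103 = 0.0062893 + 0.0097087 = 0.0159980
z = d/√Var(d) = -1.818314 / √0.0159980 = -1.818314 / 0.126483 = -14.376

-14.376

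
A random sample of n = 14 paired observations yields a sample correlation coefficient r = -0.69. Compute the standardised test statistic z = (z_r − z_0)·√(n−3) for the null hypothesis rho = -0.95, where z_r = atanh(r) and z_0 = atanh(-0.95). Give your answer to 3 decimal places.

3.263

z_r = atanh(-0.69) = -0.847956,  z_0 = atanh(-0.95) = -1.831781
SE = 1/√(n−3) = 1/√11 = 0.301511
z = (z_r − z_0)/SE = (-0.847956 − (-1.831781)) / 0.301511 = 0.983825 / 0.301511 = 3.263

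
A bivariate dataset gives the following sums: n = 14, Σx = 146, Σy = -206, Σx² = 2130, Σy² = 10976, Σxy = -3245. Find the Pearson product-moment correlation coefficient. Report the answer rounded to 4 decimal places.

-0.4992

S_xy = nΣxy − ΣxΣy = 14·(-3245) − 146·(-206) = -45430 − (-30076) = -15354
S_xx = nΣx² − (Σx)² = 14·2130 − 146² = 29820 − 21316 = 8504
S_yy = nΣy² − (Σy)² = 14·10976 − (-206)² = 153664 − 42436 = 111228
r = S_xy / √(S_xx·S_yy) = -15354 / √(8504·111228) = -15354 / √945882912 = -15354 / 30755.2095 = -0.4992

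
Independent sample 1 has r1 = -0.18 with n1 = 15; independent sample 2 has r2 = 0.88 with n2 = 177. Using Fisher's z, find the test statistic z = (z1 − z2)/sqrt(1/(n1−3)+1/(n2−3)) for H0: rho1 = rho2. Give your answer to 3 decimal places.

Fisher z-transforms: z1 = atanh(-0.18) = -0.181983, z2 = atanh(0.88) = 1.375768; difference d = -1.557751
Var(d) = 1/12 + 1/174 = 0.0833333 + 0.0057471 = 0.0890804
z = d/√Var(d) = -1.557751 / √0.0890804 = -1.557751 / 0.298463 = -5.219

-5.219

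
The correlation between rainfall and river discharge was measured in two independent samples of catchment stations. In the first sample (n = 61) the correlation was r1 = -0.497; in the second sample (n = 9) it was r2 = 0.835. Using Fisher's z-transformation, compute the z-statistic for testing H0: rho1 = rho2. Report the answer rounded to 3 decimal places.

Fisher z-transforms: z1 = atanh(-0.497) = -0.545314, z2 = atanh(0.835) = 1.204427; difference d = -1.749741
Var(d) = 1/58 + 1/6 = 0.0172414 + 0.1666667 = 0.1839081
z = d/√Var(d) = -1.749741 / √0.1839081 = -1.749741 / 0.428845 = -4.080

-4.080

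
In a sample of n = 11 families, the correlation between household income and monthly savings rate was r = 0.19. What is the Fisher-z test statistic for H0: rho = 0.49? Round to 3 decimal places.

Fisher z: atanh(0.19) = 0.192337, atanh(0.49) = 0.536060
z = (z_r − z_0)·√(n−3) = (0.192337 − 0.536060)·√8 = -0.343723 · 2.828427 = -0.972

-0.972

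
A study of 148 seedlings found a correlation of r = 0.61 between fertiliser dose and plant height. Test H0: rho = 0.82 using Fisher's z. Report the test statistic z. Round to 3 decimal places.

z_r = atanh(0.61) = 0.708921,  z_0 = atanh(0.82) = 1.156817
SE = 1/√(n−3) = 1/√145 = 0.083045
z = (z_r − z_0)/SE = (0.708921 − 1.156817) / 0.083045 = -0.447896 / 0.083045 = -5.393

-5.393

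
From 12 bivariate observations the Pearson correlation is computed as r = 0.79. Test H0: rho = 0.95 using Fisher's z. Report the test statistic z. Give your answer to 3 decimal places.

-2.281

z_r = atanh(0.79) = 1.071432,  z_0 = atanh(0.95) = 1.831781
SE = 1/√(n−3) = 1/√9 = 0.333333
z = (z_r − z_0)/SE = (1.071432 − 1.831781) / 0.333333 = -0.760349 / 0.333333 = -2.281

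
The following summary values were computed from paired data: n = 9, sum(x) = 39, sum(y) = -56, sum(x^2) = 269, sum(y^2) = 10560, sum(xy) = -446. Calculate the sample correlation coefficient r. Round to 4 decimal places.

Numerator: nΣxy − (Σx)(Σy) = 9·(-446) − (39)(-56) = -1830
Denominator: √[(nΣx²−(Σx)²)(nΣy²−(Σy)²)]
  nΣx²−(Σx)² = 9·269 − 1521 = 900;  nΣy²−(Σy)² = 9·10560 − 3136 = 91904
  √(900·91904) = √82713600 = 9094.7018
r = -1830 / 9094.7018 = -0.2012

-0.2012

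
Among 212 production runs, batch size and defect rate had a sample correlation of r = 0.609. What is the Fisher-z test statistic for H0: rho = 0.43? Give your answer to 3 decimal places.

3.577

z_r = atanh(0.609) = 0.707330,  z_0 = atanh(0.43) = 0.459897
SE = 1/√(n−3) = 1/√209 = 0.069171
z = (z_r − z_0)/SE = (0.707330 − 0.459897) / 0.069171 = 0.247433 / 0.069171 = 3.577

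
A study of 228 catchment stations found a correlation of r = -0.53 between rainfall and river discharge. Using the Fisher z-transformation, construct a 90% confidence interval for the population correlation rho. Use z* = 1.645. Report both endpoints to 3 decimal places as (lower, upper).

(-0.604, -0.447)

z_r = atanh(-0.53) = -0.590145;  SE = 1/√(n−3) = 1/√225 = 0.066667
z-limits: -0.590145 ± 1.645·0.066667 = -0.590145 ± 0.109667 = [-0.699812, -0.480478]
ρ-limits: (tanh -0.699812, tanh -0.480478) = (-0.604, -0.447)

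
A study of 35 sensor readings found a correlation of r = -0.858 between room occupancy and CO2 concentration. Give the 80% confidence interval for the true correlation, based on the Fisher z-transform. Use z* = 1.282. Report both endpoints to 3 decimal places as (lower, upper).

(-0.907, -0.785)

z_r = atanh(-0.858) = -1.285714;  SE = 1/√(n−3) = 1/√32 = 0.176777
z-limits: -1.285714 ± 1.282·0.176777 = -1.285714 ± 0.226628 = [-1.512342, -1.059086]
ρ-limits: (tanh -1.512342, tanh -1.059086) = (-0.907, -0.785)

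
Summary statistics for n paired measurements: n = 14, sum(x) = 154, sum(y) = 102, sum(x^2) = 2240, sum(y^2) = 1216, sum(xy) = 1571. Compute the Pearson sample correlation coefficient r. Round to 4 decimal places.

S_xy = nΣxy − ΣxΣy = 14·1571 − 154·102 = 21994 − 15708 = 6286
S_xx = nΣx² − (Σx)² = 14·2240 − 154² = 31360 − 23716 = 7644
S_yy = nΣy² − (Σy)² = 14·1216 − 102² = 17024 − 10404 = 6620
r = S_xy / √(S_xx·S_yy) = 6286 / √(7644·6620) = 6286 / √50603280 = 6286 / 7113.5982 = 0.8837

0.8837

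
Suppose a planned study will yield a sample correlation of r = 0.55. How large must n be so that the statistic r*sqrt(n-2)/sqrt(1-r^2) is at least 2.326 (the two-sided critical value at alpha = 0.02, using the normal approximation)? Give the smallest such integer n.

r√(n−2)/√(1−r²) ≥ 2.326  ⇔  n−2 ≥ (2.326)²·(1−r²)/r²
(1−r²)/r² = (1−0.3025)/0.3025 = 2.3058
n ≥ 2 + 5.410276·2.3058 = 2 + 12.4750 = 14.4750
⌈14.4750⌉ = 15

15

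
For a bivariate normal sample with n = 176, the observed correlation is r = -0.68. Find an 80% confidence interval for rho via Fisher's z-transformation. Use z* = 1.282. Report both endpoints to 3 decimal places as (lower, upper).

Fisher z: z_r = atanh(r) = ½·ln((1+(-0.68))/(1−(-0.68))) = -0.829114
SE(z) = 1/√(n−3) = 1/√173 = 0.076029
80% ⇒ z* = 1.282; margin = 1.282·0.076029 = 0.097469
CI on z-scale: (-0.926583, -0.731645)
Back-transform: tanh(-0.926583) = -0.728997, tanh(-0.731645) = -0.624071

(-0.729, -0.624)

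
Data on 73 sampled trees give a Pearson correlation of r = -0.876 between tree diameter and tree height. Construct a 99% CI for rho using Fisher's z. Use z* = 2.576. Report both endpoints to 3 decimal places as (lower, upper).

z_r = atanh(-0.876) = -1.358308;  SE = 1/√(n−3) = 1/√70 = 0.119523
z-limits: -1.358308 ± 2.576·0.119523 = -1.358308 ± 0.307891 = [-1.666199, -1.050417]
ρ-limits: (tanh -1.666199, tanh -1.050417) = (-0.931, -0.782)

(-0.931, -0.782)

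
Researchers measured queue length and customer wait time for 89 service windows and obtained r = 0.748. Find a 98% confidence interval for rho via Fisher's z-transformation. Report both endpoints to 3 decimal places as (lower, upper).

(0.615, 0.839)

z_r = atanh(0.748) = 0.968399;  SE = 1/√(n−3) = 1/√86 = 0.107833
z-limits: 0.968399 ± 2.326·0.107833 = 0.968399 ± 0.250820 = [0.717579, 1.219219]
ρ-limits: (tanh 0.717579, tanh 1.219219) = (0.615, 0.839)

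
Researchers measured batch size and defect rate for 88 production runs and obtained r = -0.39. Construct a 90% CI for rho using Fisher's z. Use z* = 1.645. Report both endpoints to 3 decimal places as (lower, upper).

(-0.530, -0.229)

Fisher z: z_r = atanh(r) = ½·ln((1+(-0.39))/(1−(-0.39))) = -0.411800
SE(z) = 1/√(n−3) = 1/√85 = 0.108465
90% ⇒ z* = 1.645; margin = 1.645·0.108465 = 0.178425
CI on z-scale: (-0.590225, -0.233375)
Back-transform: tanh(-0.590225) = -0.530057, tanh(-0.233375) = -0.229228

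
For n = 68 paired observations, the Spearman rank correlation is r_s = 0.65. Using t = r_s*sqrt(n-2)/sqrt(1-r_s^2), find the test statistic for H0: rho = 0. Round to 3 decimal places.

1 − r_s² = 1 − 0.4225 = 0.5775;  √(1−r_s²) = 0.759934
√(n−2) = √66 = 8.124038
t = r_s·√(n−2)/√(1−r_s²) = 0.65 · 8.124038 / 0.759934 = 6.949

6.949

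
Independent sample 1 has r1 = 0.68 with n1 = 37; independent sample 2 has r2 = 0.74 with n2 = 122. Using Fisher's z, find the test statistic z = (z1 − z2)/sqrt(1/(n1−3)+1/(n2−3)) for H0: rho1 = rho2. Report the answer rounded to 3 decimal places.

z1 = atanh(0.68) = 0.829114,  z2 = atanh(0.74) = 0.950479
SE = √(1/(n1−3) + 1/(n2−3)) = √(1/34 + 1/119) = √(0.0294118 + 0.0084034) = √0.0378152 = 0.194461
z = (z1 − z2)/SE = (0.829114 − 0.950479) / 0.194461 = -0.121365 / 0.194461 = -0.624

-0.624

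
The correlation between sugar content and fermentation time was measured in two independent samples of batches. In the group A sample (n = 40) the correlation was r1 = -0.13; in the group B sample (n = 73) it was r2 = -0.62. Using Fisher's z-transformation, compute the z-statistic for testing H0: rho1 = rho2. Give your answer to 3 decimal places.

Fisher z-transforms: z1 = atanh(-0.13) = -0.130740, z2 = atanh(-0.62) = -0.725005; difference d = 0.594265
Var(d) = 1/37 + 1/70 = 0.0270270 + 0.0142857 = 0.0413127
z = d/√Var(d) = 0.594265 / √0.0413127 = 0.594265 / 0.203255 = 2.924

2.924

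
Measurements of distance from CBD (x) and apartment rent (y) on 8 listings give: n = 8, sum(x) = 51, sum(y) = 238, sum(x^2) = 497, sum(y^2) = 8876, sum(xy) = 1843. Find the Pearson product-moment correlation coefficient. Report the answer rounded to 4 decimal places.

S_xy = nΣxy − ΣxΣy = 8·1843 − 51·238 = 14744 − 12138 = 2606
S_xx = nΣx² − (Σx)² = 8·497 − 51² = 3976 − 2601 = 1375
S_yy = nΣy² − (Σy)² = 8·8876 − 238² = 71008 − 56644 = 14364
r = S_xy / √(S_xx·S_yy) = 2606 / √(1375·14364) = 2606 / √19750500 = 2606 / 4444.1535 = 0.5864

0.5864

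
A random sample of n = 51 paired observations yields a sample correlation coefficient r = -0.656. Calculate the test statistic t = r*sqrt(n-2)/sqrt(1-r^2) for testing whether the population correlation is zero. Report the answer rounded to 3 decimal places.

-6.084

t = r·√(n−2) / √(1−r²) with r = -0.656, n = 51
  = -0.656·√49 / √(1 − 0.430336)
  = -0.656·7.000000 / 0.754761
  = -4.592000 / 0.754761 = -6.084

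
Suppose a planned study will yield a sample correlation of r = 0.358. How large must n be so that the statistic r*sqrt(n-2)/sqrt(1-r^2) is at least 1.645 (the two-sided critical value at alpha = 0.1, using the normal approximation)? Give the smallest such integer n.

r√(n−2)/√(1−r²) ≥ 1.645  ⇔  n−2 ≥ (1.645)²·(1−r²)/r²
(1−r²)/r² = (1−0.128164)/0.128164 = 6.8025
n ≥ 2 + 2.706025·6.8025 = 2 + 18.4077 = 20.4077
⌈20.4077⌉ = 21

21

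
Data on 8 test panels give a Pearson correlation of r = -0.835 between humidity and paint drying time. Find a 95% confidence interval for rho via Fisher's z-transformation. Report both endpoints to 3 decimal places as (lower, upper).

Fisher z: z_r = atanh(r) = ½·ln((1+(-0.835))/(1−(-0.835))) = -1.204427
SE(z) = 1/√(n−3) = 1/√5 = 0.447214
95% ⇒ z* = 1.960; margin = 1.960·0.447214 = 0.876539
CI on z-scale: (-2.080966, -0.327888)
Back-transform: tanh(-2.080966) = -0.969323, tanh(-0.327888) = -0.316622

(-0.969, -0.317)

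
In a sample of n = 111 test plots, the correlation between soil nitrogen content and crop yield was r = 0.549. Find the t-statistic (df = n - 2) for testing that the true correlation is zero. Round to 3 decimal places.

6.858

1 − r² = 1 − 0.301401 = 0.698599;  √(1−r²) = 0.835822
√(n−2) = √109 = 10.440307
t = r·√(n−2)/√(1−r²) = 0.549 · 10.440307 / 0.835822 = 6.858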